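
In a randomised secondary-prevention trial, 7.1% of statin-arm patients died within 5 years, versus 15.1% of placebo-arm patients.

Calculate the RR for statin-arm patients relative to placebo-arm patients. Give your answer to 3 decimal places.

RR = 0.0710 / 0.1510 = 0.470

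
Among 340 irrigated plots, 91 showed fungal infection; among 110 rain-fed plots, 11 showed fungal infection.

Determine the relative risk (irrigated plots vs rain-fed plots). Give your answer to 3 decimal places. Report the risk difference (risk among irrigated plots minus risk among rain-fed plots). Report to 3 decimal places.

RR = 2.676; RD = 0.168

risk, irrigated plots = 91/340 = 0.2676
risk, rain-fed plots = 11/110 = 0.1000
RR = 0.2676 / 0.1000 = 2.676
risk difference = 0.2676 − 0.1000 = 0.168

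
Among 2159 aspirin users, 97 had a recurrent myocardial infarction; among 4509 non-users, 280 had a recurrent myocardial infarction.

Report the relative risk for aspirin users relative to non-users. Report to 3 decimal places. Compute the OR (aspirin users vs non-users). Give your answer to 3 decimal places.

RR = 0.724; OR = 0.710

risk, aspirin users = 97/2159 = 0.04493
risk, non-users = 280/4509 = 0.06210
RR = 0.04493 / 0.06210 = 0.724
odds, aspirin users = 97/2062 = 0.04704
odds, non-users = 280/4229 = 0.06621
OR = 0.04704 / 0.06621 = 0.710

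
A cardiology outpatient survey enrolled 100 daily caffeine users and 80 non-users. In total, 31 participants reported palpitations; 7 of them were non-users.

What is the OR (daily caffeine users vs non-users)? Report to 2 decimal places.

daily caffeine users with the outcome: 31 − 7 = 24
daily caffeine users without the outcome: 100 − 24 = 76
non-users without the outcome: 80 − 7 = 73
odds, daily caffeine users = 24/76 = 0.3158
odds, non-users = 7/73 = 0.0959
OR = 0.3158 / 0.0959 = 3.29

3.29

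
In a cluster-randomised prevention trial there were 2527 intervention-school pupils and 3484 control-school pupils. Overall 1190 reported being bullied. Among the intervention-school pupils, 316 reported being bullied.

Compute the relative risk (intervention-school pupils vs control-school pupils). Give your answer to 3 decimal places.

intervention-school pupils without the outcome: 2527 − 316 = 2211
control-school pupils with the outcome: 1190 − 316 = 874
control-school pupils without the outcome: 3484 − 874 = 2610
risk, intervention-school pupils = 316/2527 = 0.1250
risk, control-school pupils = 874/3484 = 0.2509
RR = 0.1250 / 0.2509 = 0.498

RR ≈ 0.498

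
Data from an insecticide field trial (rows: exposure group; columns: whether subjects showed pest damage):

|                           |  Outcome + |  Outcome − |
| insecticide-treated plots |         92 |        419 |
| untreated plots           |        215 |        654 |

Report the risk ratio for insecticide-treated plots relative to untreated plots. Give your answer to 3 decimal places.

risk, insecticide-treated plots = 92/511 = 0.1800
risk, untreated plots = 215/869 = 0.2474
RR = 0.1800 / 0.2474 = 0.728

RR: 0.728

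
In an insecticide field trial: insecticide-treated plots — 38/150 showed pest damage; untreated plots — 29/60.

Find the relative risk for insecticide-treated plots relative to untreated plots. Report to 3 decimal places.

RR: 0.524

risk, insecticide-treated plots = 38/150 = 0.2533
risk, untreated plots = 29/60 = 0.4833
RR = 0.2533 / 0.4833 = 0.524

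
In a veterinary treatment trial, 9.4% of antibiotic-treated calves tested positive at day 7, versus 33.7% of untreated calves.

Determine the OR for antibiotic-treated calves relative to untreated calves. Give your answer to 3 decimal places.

OR = 0.204

odds, antibiotic-treated calves = 0.0940/0.9060 = 0.1038
odds, untreated calves = 0.3370/0.6630 = 0.5083
OR = 0.1038 / 0.5083 = 0.204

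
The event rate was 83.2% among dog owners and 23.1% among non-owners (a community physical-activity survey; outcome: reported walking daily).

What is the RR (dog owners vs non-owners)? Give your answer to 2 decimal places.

RR = 0.8320 / 0.2310 = 3.60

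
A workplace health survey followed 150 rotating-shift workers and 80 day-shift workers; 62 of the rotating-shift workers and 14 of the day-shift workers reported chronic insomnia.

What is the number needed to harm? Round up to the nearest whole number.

risk, rotating-shift workers = 62/150 = 0.413333
risk, day-shift workers = 14/80 = 0.175000
absolute risk difference = 0.238333
1 / 0.238333 = 4.196 → round up → 5

NNH ≈ 5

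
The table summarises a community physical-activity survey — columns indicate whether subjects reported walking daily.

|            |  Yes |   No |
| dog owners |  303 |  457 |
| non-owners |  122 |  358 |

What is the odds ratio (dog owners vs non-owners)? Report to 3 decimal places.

OR = (303 × 358) / (457 × 122) = 108474/55754 ≈ 1.946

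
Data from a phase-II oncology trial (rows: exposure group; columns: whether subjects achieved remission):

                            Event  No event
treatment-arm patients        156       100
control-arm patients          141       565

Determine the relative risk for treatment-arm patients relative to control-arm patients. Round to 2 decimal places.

risk, treatment-arm patients = 156/256 = 0.6094
risk, control-arm patients = 141/706 = 0.1997
RR = 0.6094 / 0.1997 = 3.05

3.05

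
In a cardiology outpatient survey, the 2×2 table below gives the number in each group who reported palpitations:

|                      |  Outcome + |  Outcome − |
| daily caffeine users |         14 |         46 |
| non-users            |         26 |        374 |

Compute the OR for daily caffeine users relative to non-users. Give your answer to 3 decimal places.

OR = (14 × 374) / (46 × 26) = 5236/1196 ≈ 4.378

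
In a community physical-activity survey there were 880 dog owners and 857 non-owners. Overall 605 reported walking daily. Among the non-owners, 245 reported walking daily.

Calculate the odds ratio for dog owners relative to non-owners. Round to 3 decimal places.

1.729

dog owners with the outcome: 605 − 245 = 360
dog owners without the outcome: 880 − 360 = 520
non-owners without the outcome: 857 − 245 = 612
OR = (360 × 612) / (520 × 245) = 220320/127400 ≈ 1.729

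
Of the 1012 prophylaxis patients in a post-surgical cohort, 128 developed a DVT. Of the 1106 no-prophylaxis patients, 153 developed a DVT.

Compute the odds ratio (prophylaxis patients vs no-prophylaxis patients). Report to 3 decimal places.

0.902

odds, prophylaxis patients = 128/884 = 0.1448
odds, no-prophylaxis patients = 153/953 = 0.1605
OR = 0.1448 / 0.1605 = 0.902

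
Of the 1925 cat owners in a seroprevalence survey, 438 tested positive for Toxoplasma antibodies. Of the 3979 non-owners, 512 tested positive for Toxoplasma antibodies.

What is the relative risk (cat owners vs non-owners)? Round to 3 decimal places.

RR ≈ 1.768

risk, cat owners = 438/1925 = 0.2275
risk, non-owners = 512/3979 = 0.1287
RR = 0.2275 / 0.1287 = 1.768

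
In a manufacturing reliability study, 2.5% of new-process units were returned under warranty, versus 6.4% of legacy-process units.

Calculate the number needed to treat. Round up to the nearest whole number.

absolute risk difference = 0.039000
1 / 0.039000 = 25.641 → round up → 26

26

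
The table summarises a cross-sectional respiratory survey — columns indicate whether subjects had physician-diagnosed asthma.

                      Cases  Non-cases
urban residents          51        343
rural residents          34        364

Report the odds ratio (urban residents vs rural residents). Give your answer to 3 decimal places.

OR = (51 × 364) / (343 × 34) = 18564/11662 ≈ 1.592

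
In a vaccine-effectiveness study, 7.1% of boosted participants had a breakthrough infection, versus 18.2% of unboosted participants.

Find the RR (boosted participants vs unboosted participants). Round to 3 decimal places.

RR = 0.0710 / 0.1820 = 0.390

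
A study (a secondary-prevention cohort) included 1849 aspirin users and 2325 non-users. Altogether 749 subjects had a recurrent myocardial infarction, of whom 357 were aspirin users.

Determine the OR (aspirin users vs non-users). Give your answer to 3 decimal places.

1.180

aspirin users without the outcome: 1849 − 357 = 1492
non-users with the outcome: 749 − 357 = 392
non-users without the outcome: 2325 − 392 = 1933
OR = (357 × 1933) / (1492 × 392) = 690081/584864 ≈ 1.180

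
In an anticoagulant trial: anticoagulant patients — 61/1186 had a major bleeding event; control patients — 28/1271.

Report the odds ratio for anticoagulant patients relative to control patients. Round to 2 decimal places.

odds, anticoagulant patients = 61/1125 = 0.05422
odds, control patients = 28/1243 = 0.02253
OR = 0.05422 / 0.02253 = 2.41

2.41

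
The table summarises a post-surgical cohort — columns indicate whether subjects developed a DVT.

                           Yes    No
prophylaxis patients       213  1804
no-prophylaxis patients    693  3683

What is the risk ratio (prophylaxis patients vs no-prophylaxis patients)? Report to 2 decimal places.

RR: 0.67

risk, prophylaxis patients = 213/2017 = 0.1056
risk, no-prophylaxis patients = 693/4376 = 0.1584
RR = 0.1056 / 0.1584 = 0.67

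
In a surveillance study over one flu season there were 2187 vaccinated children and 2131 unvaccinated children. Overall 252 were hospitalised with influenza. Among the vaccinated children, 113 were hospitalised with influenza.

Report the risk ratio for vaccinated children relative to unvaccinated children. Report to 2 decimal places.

RR = 0.79

vaccinated children without the outcome: 2187 − 113 = 2074
unvaccinated children with the outcome: 252 − 113 = 139
unvaccinated children without the outcome: 2131 − 139 = 1992
risk, vaccinated children = 113/2187 = 0.0517
risk, unvaccinated children = 139/2131 = 0.0652
RR = 0.0517 / 0.0652 = 0.79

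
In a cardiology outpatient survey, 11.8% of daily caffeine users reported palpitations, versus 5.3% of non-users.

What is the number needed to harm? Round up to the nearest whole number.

absolute risk difference = 0.065000
1 / 0.065000 = 15.385 → round up → 16

16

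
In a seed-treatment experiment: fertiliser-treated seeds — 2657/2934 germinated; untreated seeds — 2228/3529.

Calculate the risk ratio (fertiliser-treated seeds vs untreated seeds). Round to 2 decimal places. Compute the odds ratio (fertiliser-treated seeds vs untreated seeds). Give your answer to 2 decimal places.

risk, fertiliser-treated seeds = 2657/2934 = 0.9056
risk, untreated seeds = 2228/3529 = 0.6313
RR = 0.9056 / 0.6313 = 1.43
odds, fertiliser-treated seeds = 2657/277 = 9.5921
odds, untreated seeds = 2228/1301 = 1.7125
OR = 9.5921 / 1.7125 = 5.60

RR = 1.43; OR = 5.60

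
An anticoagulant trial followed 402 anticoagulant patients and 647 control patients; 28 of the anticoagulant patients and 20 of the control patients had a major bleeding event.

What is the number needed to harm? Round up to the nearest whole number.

risk, anticoagulant patients = 28/402 = 0.069652
risk, control patients = 20/647 = 0.030912
absolute risk difference = 0.038740
1 / 0.038740 = 25.813 → round up → 26

26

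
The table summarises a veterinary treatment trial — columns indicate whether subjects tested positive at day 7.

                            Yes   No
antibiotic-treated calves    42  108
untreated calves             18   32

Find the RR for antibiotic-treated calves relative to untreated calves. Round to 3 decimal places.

risk, antibiotic-treated calves = 42/150 = 0.2800
risk, untreated calves = 18/50 = 0.3600
RR = 0.2800 / 0.3600 = 0.778

0.778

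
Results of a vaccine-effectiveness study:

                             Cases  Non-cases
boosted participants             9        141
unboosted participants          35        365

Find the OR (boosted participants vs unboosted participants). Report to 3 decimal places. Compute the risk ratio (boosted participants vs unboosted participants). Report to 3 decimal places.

OR = 0.666; RR = 0.686

OR = (9 × 365) / (141 × 35) = 3285/4935 ≈ 0.666
risk, boosted participants = 9/150 = 0.0600
risk, unboosted participants = 35/400 = 0.0875
RR = 0.0600 / 0.0875 = 0.686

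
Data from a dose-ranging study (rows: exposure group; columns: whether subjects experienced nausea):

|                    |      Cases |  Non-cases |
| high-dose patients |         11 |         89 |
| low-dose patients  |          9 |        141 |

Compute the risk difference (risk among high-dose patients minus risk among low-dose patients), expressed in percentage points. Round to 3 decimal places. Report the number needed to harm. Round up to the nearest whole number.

risk, high-dose patients = 11/100 = 0.1100
risk, low-dose patients = 9/150 = 0.0600
risk difference = 0.1100 − 0.0600 = 0.0500 → 5.000 percentage points
absolute risk difference = 0.050000
1 / 0.050000 = 20.000 → round up → 20

RD = 5.000; NNH = 20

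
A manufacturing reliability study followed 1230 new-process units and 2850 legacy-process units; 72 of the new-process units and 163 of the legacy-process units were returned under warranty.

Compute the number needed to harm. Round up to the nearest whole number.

risk, new-process units = 72/1230 = 0.058537
risk, legacy-process units = 163/2850 = 0.057193
absolute risk difference = 0.001344
1 / 0.001344 = 744.048 → round up → 745

NNH ≈ 745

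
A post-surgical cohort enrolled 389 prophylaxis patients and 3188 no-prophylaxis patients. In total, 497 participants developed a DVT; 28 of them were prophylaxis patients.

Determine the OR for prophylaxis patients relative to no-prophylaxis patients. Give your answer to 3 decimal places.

prophylaxis patients without the outcome: 389 − 28 = 361
no-prophylaxis patients with the outcome: 497 − 28 = 469
no-prophylaxis patients without the outcome: 3188 − 469 = 2719
odds, prophylaxis patients = 28/361 = 0.0776
odds, no-prophylaxis patients = 469/2719 = 0.1725
OR = 0.0776 / 0.1725 = 0.450

0.450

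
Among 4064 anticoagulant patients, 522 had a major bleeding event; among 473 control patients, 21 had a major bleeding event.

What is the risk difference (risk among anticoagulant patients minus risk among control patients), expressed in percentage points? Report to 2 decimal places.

risk, anticoagulant patients = 522/4064 = 0.12844
risk, control patients = 21/473 = 0.04440
risk difference = 0.12844 − 0.04440 = 0.08405 → 8.40 percentage points

8.40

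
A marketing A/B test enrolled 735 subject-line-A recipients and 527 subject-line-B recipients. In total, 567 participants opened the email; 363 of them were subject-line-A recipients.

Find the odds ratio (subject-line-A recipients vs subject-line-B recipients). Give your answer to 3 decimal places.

subject-line-A recipients without the outcome: 735 − 363 = 372
subject-line-B recipients with the outcome: 567 − 363 = 204
subject-line-B recipients without the outcome: 527 − 204 = 323
OR = (363 × 323) / (372 × 204) = 117249/75888 ≈ 1.545

OR: 1.545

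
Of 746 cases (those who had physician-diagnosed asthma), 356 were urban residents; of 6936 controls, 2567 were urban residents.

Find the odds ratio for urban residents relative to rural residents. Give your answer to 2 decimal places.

OR = (356 × 4369) / (2567 × 390) = 1555364/1001130 ≈ 1.55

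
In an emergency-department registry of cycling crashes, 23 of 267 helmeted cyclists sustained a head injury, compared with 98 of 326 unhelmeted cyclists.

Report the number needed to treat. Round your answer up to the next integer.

risk, helmeted cyclists = 23/267 = 0.086142
risk, unhelmeted cyclists = 98/326 = 0.300613
absolute risk difference = 0.214471
1 / 0.214471 = 4.663 → round up → 5

5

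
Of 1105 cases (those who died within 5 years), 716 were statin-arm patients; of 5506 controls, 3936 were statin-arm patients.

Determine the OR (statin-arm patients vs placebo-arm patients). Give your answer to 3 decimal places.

OR = 0.734

odds, statin-arm patients = 716/3936 = 0.1819
odds, placebo-arm patients = 389/1570 = 0.2478
OR = 0.1819 / 0.2478 = 0.734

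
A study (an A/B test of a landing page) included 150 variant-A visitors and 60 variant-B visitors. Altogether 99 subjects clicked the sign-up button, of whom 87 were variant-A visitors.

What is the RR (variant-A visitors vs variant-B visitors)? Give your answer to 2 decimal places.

variant-A visitors without the outcome: 150 − 87 = 63
variant-B visitors with the outcome: 99 − 87 = 12
variant-B visitors without the outcome: 60 − 12 = 48
risk, variant-A visitors = 87/150 = 0.5800
risk, variant-B visitors = 12/60 = 0.2000
RR = 0.5800 / 0.2000 = 2.90

2.90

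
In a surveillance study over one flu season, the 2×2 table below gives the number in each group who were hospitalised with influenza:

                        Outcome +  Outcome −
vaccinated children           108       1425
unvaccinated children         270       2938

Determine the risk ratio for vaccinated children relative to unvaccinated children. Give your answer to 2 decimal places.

RR = 0.84

risk, vaccinated children = 108/1533 = 0.0705
risk, unvaccinated children = 270/3208 = 0.0842
RR = 0.0705 / 0.0842 = 0.84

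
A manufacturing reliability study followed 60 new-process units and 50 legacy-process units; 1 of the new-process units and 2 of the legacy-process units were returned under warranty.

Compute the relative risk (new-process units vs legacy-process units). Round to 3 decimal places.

risk, new-process units = 1/60 = 0.01667
risk, legacy-process units = 2/50 = 0.04000
RR = 0.01667 / 0.04000 = 0.417

RR ≈ 0.417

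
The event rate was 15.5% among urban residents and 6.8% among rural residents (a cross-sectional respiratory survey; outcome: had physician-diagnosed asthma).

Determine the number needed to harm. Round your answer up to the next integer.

absolute risk difference = 0.087000
1 / 0.087000 = 11.494 → round up → 12

NNH ≈ 12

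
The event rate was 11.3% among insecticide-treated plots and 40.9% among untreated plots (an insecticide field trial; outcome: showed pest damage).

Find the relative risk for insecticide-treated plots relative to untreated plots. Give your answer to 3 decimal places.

RR = 0.1130 / 0.4090 = 0.276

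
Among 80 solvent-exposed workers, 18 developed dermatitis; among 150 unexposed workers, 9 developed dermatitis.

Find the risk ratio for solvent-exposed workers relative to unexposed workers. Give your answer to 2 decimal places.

risk, solvent-exposed workers = 18/80 = 0.2250
risk, unexposed workers = 9/150 = 0.0600
RR = 0.2250 / 0.0600 = 3.75

3.75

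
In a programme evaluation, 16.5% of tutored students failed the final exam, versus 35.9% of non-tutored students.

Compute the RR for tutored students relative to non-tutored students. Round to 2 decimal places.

RR = 0.1650 / 0.3590 = 0.46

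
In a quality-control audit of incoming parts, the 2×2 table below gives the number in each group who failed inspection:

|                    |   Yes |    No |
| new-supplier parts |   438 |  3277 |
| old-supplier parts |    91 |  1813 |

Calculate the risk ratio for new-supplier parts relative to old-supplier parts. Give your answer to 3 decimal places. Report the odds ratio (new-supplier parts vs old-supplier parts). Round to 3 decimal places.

RR = 2.467; OR = 2.663

risk, new-supplier parts = 438/3715 = 0.11790
risk, old-supplier parts = 91/1904 = 0.04779
RR = 0.11790 / 0.04779 = 2.467
odds, new-supplier parts = 438/3277 = 0.13366
odds, old-supplier parts = 91/1813 = 0.05019
OR = 0.13366 / 0.05019 = 2.663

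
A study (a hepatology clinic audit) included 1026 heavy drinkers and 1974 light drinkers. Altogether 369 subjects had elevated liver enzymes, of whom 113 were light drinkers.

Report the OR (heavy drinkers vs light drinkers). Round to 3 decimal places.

5.475

heavy drinkers with the outcome: 369 − 113 = 256
heavy drinkers without the outcome: 1026 − 256 = 770
light drinkers without the outcome: 1974 − 113 = 1861
OR = (256 × 1861) / (770 × 113) = 476416/87010 ≈ 5.475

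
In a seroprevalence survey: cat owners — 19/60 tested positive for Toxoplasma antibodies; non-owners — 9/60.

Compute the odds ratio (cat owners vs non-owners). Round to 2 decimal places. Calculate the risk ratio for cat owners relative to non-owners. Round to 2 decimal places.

OR = (19 × 51) / (41 × 9) = 969/369 ≈ 2.63
risk, cat owners = 19/60 = 0.3167
risk, non-owners = 9/60 = 0.1500
RR = 0.3167 / 0.1500 = 2.11

OR = 2.63; RR = 2.11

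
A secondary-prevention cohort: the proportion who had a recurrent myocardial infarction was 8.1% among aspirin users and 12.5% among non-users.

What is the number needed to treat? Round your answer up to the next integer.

23

absolute risk difference = 0.044000
1 / 0.044000 = 22.727 → round up → 23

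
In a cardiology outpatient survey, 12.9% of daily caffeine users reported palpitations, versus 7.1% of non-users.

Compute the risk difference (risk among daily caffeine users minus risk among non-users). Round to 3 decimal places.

risk difference = 0.1290 − 0.0710 = 0.058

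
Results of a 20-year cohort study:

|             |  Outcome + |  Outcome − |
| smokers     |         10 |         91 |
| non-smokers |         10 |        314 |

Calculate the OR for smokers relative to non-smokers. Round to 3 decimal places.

OR = (10 × 314) / (91 × 10) = 3140/910 ≈ 3.451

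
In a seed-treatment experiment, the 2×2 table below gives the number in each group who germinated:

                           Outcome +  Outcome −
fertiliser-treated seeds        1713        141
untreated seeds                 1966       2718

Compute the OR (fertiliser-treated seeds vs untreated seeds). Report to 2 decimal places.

OR = (1713 × 2718) / (141 × 1966) = 4655934/277206 ≈ 16.80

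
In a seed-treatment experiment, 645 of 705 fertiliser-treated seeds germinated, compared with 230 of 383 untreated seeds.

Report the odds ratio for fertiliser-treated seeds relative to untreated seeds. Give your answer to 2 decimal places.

odds, fertiliser-treated seeds = 645/60 = 10.7500
odds, untreated seeds = 230/153 = 1.5033
OR = 10.7500 / 1.5033 = 7.15

7.15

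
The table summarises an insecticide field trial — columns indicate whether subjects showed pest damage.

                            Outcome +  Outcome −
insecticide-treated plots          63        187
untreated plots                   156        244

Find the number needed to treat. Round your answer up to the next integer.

8

risk, insecticide-treated plots = 63/250 = 0.252000
risk, untreated plots = 156/400 = 0.390000
absolute risk difference = 0.138000
1 / 0.138000 = 7.246 → round up → 8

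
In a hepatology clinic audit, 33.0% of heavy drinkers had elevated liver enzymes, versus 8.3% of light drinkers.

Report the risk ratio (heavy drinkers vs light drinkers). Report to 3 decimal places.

RR = 0.3300 / 0.0830 = 3.976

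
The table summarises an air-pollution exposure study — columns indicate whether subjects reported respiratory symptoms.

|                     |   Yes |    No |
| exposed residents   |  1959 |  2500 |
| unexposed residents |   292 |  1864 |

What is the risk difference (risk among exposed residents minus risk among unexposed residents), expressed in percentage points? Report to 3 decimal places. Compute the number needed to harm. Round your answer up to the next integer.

RD = 30.390; NNH = 4

risk, exposed residents = 1959/4459 = 0.4393
risk, unexposed residents = 292/2156 = 0.1354
risk difference = 0.4393 − 0.1354 = 0.3039 → 30.390 percentage points
absolute risk difference = 0.303900
1 / 0.303900 = 3.291 → round up → 4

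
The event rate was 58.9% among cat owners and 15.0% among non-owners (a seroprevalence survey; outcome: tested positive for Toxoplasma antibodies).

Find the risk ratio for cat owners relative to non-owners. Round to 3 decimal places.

RR = 0.5890 / 0.1500 = 3.927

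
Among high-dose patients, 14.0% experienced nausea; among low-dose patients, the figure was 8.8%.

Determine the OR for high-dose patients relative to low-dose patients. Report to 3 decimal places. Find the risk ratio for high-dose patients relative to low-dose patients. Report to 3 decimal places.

OR = 1.687; RR = 1.591

odds, high-dose patients = 0.1400/0.8600 = 0.1628
odds, low-dose patients = 0.0880/0.9120 = 0.0965
OR = 0.1628 / 0.0965 = 1.687
RR = 0.1400 / 0.0880 = 1.591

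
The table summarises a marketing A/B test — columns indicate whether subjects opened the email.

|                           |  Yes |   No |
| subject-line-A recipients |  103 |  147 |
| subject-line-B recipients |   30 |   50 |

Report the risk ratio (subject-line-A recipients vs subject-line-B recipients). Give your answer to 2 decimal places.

risk, subject-line-A recipients = 103/250 = 0.4120
risk, subject-line-B recipients = 30/80 = 0.3750
RR = 0.4120 / 0.3750 = 1.10

RR ≈ 1.10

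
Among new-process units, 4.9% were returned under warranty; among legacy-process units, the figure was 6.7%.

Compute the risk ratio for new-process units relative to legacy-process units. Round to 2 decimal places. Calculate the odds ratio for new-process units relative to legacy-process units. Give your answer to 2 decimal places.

RR = 0.73; OR = 0.72

RR = 0.04900 / 0.06700 = 0.73
odds, new-process units = 0.04900/0.95100 = 0.05152
odds, legacy-process units = 0.06700/0.93300 = 0.07181
OR = 0.05152 / 0.07181 = 0.72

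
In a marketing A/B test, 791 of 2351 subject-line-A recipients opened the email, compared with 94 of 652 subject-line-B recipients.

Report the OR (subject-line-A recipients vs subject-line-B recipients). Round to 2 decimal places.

OR = (791 × 558) / (1560 × 94) = 441378/146640 ≈ 3.01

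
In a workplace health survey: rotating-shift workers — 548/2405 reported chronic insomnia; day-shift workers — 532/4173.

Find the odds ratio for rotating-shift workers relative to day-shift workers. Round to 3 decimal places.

OR = (548 × 3641) / (1857 × 532) = 1995268/987924 ≈ 2.020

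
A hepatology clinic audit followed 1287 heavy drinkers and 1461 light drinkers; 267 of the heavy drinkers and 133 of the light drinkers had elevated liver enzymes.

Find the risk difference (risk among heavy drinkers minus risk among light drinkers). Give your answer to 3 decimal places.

risk, heavy drinkers = 267/1287 = 0.2075
risk, light drinkers = 133/1461 = 0.0910
risk difference = 0.2075 − 0.0910 = 0.116

RD = 0.116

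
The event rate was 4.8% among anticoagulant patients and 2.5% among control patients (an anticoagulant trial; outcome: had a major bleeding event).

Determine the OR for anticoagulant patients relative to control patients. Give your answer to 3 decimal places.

odds, anticoagulant patients = 0.04800/0.95200 = 0.05042
odds, control patients = 0.02500/0.97500 = 0.02564
OR = 0.05042 / 0.02564 = 1.966

OR ≈ 1.966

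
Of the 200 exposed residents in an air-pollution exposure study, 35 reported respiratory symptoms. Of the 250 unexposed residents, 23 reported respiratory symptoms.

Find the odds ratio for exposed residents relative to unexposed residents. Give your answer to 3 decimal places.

OR = (35 × 227) / (165 × 23) = 7945/3795 ≈ 2.094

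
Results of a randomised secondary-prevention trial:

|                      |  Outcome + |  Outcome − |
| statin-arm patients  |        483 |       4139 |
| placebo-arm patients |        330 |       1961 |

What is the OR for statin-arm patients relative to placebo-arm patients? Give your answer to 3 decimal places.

OR = (483 × 1961) / (4139 × 330) = 947163/1365870 ≈ 0.693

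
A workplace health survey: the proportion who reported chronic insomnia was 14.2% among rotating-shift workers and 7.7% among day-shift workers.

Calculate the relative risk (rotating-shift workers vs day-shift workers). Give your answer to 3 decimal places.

RR = 0.1420 / 0.0770 = 1.844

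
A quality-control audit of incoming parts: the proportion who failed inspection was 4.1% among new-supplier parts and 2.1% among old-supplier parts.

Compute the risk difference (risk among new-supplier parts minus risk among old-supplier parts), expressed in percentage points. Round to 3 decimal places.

risk difference = 0.04100 − 0.02100 = 0.02000 → 2.000 percentage points

RD ≈ 2.000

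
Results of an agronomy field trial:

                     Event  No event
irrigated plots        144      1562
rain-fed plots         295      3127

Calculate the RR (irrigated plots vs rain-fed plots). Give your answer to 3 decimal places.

risk, irrigated plots = 144/1706 = 0.0844
risk, rain-fed plots = 295/3422 = 0.0862
RR = 0.0844 / 0.0862 = 0.979

RR: 0.979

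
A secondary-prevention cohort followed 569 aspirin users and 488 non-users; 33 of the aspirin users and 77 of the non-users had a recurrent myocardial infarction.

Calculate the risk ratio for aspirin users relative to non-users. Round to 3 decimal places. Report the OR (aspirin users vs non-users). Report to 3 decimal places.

RR = 0.368; OR = 0.329

risk, aspirin users = 33/569 = 0.0580
risk, non-users = 77/488 = 0.1578
RR = 0.0580 / 0.1578 = 0.368
OR = (33 × 411) / (536 × 77) = 13563/41272 ≈ 0.329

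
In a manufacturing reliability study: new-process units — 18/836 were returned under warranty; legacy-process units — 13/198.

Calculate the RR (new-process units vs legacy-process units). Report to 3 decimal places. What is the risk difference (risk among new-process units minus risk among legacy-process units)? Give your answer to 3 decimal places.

RR = 0.328; RD = -0.044

risk, new-process units = 18/836 = 0.02153
risk, legacy-process units = 13/198 = 0.06566
RR = 0.02153 / 0.06566 = 0.328
risk difference = 0.02153 − 0.06566 = -0.044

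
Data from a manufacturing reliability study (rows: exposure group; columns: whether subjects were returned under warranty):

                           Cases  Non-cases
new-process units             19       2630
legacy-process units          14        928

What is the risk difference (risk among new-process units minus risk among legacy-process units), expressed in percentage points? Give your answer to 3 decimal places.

risk, new-process units = 19/2649 = 0.00717
risk, legacy-process units = 14/942 = 0.01486
risk difference = 0.00717 − 0.01486 = -0.00769 → -0.769 percentage points

RD ≈ -0.769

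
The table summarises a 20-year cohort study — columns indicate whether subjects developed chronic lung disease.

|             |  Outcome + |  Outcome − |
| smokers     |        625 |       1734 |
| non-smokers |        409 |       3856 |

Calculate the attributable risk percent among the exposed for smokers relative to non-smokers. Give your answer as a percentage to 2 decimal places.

AR% = 63.80%

risk, smokers = 625/2359 = 0.2649
risk, non-smokers = 409/4265 = 0.0959
AR% = (0.2649 − 0.0959) / 0.2649 = 0.6380 → 63.80%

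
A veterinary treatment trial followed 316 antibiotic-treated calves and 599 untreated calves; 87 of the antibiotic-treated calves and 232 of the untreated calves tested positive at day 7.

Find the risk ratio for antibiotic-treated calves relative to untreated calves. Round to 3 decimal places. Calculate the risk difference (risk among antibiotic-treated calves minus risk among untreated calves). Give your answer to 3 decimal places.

risk, antibiotic-treated calves = 87/316 = 0.2753
risk, untreated calves = 232/599 = 0.3873
RR = 0.2753 / 0.3873 = 0.711
risk difference = 0.2753 − 0.3873 = -0.112

RR = 0.711; RD = -0.112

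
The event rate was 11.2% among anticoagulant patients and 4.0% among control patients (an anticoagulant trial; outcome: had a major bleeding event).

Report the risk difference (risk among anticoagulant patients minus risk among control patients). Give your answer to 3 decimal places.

risk difference = 0.11200 − 0.04000 = 0.072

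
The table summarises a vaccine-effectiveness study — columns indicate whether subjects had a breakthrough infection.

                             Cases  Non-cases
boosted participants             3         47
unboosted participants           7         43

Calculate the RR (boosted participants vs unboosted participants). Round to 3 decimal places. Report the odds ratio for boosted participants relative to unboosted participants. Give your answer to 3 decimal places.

RR = 0.429; OR = 0.392

risk, boosted participants = 3/50 = 0.0600
risk, unboosted participants = 7/50 = 0.1400
RR = 0.0600 / 0.1400 = 0.429
odds, boosted participants = 3/47 = 0.0638
odds, unboosted participants = 7/43 = 0.1628
OR = 0.0638 / 0.1628 = 0.392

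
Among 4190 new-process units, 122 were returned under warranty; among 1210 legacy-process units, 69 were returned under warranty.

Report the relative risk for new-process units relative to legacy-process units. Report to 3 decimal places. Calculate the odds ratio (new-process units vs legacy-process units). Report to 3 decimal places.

RR = 0.511; OR = 0.496

risk, new-process units = 122/4190 = 0.02912
risk, legacy-process units = 69/1210 = 0.05702
RR = 0.02912 / 0.05702 = 0.511
OR = (122 × 1141) / (4068 × 69) = 139202/280692 ≈ 0.496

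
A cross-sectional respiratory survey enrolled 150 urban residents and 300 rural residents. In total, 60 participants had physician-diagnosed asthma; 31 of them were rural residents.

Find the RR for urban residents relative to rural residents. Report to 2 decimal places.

RR: 1.87

urban residents with the outcome: 60 − 31 = 29
urban residents without the outcome: 150 − 29 = 121
rural residents without the outcome: 300 − 31 = 269
risk, urban residents = 29/150 = 0.1933
risk, rural residents = 31/300 = 0.1033
RR = 0.1933 / 0.1033 = 1.87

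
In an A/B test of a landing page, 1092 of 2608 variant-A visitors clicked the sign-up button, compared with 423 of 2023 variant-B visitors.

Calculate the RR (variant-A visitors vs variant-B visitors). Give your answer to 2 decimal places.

risk, variant-A visitors = 1092/2608 = 0.4187
risk, variant-B visitors = 423/2023 = 0.2091
RR = 0.4187 / 0.2091 = 2.00

2.00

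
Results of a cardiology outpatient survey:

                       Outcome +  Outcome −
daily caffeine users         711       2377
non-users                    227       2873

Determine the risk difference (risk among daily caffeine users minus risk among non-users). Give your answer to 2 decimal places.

RD ≈ 0.16

risk, daily caffeine users = 711/3088 = 0.2302
risk, non-users = 227/3100 = 0.0732
risk difference = 0.2302 − 0.0732 = 0.16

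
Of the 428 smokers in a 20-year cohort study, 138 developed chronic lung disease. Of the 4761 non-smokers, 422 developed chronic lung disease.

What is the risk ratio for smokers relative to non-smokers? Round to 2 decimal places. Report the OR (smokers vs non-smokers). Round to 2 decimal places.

RR = 3.64; OR = 4.89

risk, smokers = 138/428 = 0.3224
risk, non-smokers = 422/4761 = 0.0886
RR = 0.3224 / 0.0886 = 3.64
OR = (138 × 4339) / (290 × 422) = 598782/122380 ≈ 4.89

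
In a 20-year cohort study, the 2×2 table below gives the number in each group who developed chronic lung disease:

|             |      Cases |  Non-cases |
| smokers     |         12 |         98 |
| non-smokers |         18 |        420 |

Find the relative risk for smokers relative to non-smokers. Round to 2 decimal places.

2.65

risk, smokers = 12/110 = 0.10909
risk, non-smokers = 18/438 = 0.04110
RR = 0.10909 / 0.04110 = 2.65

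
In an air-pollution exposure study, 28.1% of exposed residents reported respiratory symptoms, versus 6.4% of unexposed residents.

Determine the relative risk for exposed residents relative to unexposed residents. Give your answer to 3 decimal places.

RR = 0.2810 / 0.0640 = 4.391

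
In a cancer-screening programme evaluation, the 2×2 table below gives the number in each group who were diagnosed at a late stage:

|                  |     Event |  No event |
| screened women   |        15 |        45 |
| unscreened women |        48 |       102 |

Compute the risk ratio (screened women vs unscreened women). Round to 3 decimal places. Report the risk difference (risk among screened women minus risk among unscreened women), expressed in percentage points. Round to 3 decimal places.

RR = 0.781; RD = -7.000

risk, screened women = 15/60 = 0.2500
risk, unscreened women = 48/150 = 0.3200
RR = 0.2500 / 0.3200 = 0.781
risk difference = 0.2500 − 0.3200 = -0.0700 → -7.000 percentage points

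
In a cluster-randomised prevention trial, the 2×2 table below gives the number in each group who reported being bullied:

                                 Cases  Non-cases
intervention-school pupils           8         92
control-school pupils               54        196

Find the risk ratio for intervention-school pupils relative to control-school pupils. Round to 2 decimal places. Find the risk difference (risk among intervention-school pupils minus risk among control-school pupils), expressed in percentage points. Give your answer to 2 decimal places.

risk, intervention-school pupils = 8/100 = 0.0800
risk, control-school pupils = 54/250 = 0.2160
RR = 0.0800 / 0.2160 = 0.37
risk difference = 0.0800 − 0.2160 = -0.1360 → -13.60 percentage points

RR = 0.37; RD = -13.60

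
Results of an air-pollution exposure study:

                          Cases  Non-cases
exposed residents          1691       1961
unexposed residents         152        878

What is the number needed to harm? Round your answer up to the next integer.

risk, exposed residents = 1691/3652 = 0.463034
risk, unexposed residents = 152/1030 = 0.147573
absolute risk difference = 0.315461
1 / 0.315461 = 3.170 → round up → 4

4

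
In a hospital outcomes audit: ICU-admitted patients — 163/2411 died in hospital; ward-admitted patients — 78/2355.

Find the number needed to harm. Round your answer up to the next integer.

29

risk, ICU-admitted patients = 163/2411 = 0.067607
risk, ward-admitted patients = 78/2355 = 0.033121
absolute risk difference = 0.034486
1 / 0.034486 = 28.997 → round up → 29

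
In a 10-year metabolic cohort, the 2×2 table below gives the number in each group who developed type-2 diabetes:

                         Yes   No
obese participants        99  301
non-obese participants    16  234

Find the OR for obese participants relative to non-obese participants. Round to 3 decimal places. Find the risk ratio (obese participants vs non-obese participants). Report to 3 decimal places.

OR = (99 × 234) / (301 × 16) = 23166/4816 ≈ 4.810
risk, obese participants = 99/400 = 0.2475
risk, non-obese participants = 16/250 = 0.0640
RR = 0.2475 / 0.0640 = 3.867

OR = 4.810; RR = 3.867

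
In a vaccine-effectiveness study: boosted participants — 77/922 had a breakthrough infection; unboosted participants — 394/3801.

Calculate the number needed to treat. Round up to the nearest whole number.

risk, boosted participants = 77/922 = 0.083514
risk, unboosted participants = 394/3801 = 0.103657
absolute risk difference = 0.020143
1 / 0.020143 = 49.645 → round up → 50

50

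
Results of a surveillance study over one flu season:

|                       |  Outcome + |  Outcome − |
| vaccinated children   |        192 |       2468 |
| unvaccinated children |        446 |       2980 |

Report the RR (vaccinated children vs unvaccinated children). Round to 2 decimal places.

RR = 0.55

risk, vaccinated children = 192/2660 = 0.0722
risk, unvaccinated children = 446/3426 = 0.1302
RR = 0.0722 / 0.1302 = 0.55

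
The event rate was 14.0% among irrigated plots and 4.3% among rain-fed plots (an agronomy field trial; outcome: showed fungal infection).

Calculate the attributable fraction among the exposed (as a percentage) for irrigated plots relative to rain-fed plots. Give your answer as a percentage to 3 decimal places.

AR% = (0.14000 − 0.04300) / 0.14000 = 0.6929 → 69.286%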